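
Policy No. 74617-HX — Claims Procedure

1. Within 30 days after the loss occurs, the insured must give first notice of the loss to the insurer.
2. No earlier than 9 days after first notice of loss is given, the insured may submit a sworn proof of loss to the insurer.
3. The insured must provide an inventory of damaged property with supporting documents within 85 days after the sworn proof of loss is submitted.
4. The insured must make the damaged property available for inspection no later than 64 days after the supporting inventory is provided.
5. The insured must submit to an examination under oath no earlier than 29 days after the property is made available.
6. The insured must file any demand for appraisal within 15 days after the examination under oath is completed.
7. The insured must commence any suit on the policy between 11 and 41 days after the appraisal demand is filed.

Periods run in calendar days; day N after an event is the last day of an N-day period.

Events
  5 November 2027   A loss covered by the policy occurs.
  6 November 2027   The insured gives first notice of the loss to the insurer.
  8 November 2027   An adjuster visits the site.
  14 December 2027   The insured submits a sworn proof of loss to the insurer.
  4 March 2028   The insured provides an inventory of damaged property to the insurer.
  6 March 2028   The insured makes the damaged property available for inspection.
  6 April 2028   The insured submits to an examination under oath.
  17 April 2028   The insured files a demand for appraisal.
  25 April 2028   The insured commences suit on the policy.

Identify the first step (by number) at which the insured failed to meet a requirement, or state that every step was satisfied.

Step 1: 30 days after 5 November 2027 (when the loss occurs) is 5 December 2027; completed 6 November 2027, before the deadline.
Step 2: the earliest permitted date is 9 days after 6 November 2027 (when first notice of loss is given), i.e. 15 November 2027; done 14 December 2027 — permitted.
Step 3: 85 days after 14 December 2027 (when the sworn proof of loss is submitted) is 8 March 2028; 4 March 2028 is within that limit.
Step 4: 64 days after 4 March 2028 (when the supporting inventory is provided) is 7 May 2028; 6 March 2028 is within that limit.
Step 5: the earliest permitted date is 29 days after 6 March 2028 (when the property is made available), i.e. 4 April 2028; 6 April 2028 is on or after that date.
Step 6: 15 days after 6 April 2028 (when the examination under oath is completed) is 21 April 2028; 17 April 2028 is within that limit.
Step 7: the window is 11–41 days after 17 April 2028 (when the appraisal demand is filed), so 28 April 2028 through 28 May 2028; done 25 April 2028 — 3 days before the window opened.

Step 7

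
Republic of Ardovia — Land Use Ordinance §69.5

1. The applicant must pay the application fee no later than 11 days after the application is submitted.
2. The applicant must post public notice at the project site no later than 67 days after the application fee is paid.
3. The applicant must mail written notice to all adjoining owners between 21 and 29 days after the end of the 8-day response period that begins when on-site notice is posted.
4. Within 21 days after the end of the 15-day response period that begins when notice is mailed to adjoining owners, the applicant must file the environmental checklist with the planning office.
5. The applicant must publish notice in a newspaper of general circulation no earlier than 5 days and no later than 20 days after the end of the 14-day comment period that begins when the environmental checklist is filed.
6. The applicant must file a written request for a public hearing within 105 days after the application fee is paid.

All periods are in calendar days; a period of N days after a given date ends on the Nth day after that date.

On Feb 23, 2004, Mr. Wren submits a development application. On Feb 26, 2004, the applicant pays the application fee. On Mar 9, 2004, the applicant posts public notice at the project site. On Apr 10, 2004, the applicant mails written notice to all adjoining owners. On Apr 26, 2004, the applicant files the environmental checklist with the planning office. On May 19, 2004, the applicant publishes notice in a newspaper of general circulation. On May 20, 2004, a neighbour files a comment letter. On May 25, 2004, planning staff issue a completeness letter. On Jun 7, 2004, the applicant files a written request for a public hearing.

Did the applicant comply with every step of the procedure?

Yes

Step 1 — counting 11 days from Feb 23, 2004 (when the application is submitted) gives a deadline of Mar 5, 2004; done Feb 26, 2004 — timely.
Step 2 — counting 67 days from Feb 26, 2004 (when the application fee is paid) gives a deadline of May 3, 2004; completed Mar 9, 2004, before the deadline.
Step 3 — 21 and 29 days from Mar 17, 2004 (end of the 8-day response period, which began when on-site notice is posted on Mar 9, 2004) are Apr 7, 2004 and Apr 15, 2004 respectively; done Apr 10, 2004, which is between those dates.
Step 4 — counting 21 days from Apr 25, 2004 (end of the 15-day response period, which began when notice is mailed to adjoining owners on Apr 10, 2004) gives a deadline of May 16, 2004; done Apr 26, 2004 — timely.
Step 5 — 5 and 20 days from May 10, 2004 (end of the 14-day comment period, which began when the environmental checklist is filed on Apr 26, 2004) are May 15, 2004 and May 30, 2004 respectively; done May 19, 2004, which is between those dates.
Step 6 — counting 105 days from Feb 26, 2004 (when the application fee is paid) gives a deadline of Jun 10, 2004; completed Jun 7, 2004, before the deadline.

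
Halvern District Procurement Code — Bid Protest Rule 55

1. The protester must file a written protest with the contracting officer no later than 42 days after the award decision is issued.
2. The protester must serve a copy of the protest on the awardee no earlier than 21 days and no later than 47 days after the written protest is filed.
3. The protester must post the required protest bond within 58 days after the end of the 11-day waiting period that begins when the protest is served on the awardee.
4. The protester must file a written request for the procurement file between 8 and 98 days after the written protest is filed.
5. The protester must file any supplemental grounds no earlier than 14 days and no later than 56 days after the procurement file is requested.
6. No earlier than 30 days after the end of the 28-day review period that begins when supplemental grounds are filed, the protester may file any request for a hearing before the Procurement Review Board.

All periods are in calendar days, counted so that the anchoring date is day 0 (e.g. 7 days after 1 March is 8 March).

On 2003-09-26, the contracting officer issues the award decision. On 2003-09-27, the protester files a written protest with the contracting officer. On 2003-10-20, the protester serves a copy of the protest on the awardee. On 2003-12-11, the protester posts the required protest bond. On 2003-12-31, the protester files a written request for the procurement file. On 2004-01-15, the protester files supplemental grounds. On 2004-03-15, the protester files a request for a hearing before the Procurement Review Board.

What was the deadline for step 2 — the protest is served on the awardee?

2003-11-13

Step 2 runs from 2003-09-27, when the written protest is filed. The window is 21–47 days after 2003-09-27; it closes on 2003-11-13.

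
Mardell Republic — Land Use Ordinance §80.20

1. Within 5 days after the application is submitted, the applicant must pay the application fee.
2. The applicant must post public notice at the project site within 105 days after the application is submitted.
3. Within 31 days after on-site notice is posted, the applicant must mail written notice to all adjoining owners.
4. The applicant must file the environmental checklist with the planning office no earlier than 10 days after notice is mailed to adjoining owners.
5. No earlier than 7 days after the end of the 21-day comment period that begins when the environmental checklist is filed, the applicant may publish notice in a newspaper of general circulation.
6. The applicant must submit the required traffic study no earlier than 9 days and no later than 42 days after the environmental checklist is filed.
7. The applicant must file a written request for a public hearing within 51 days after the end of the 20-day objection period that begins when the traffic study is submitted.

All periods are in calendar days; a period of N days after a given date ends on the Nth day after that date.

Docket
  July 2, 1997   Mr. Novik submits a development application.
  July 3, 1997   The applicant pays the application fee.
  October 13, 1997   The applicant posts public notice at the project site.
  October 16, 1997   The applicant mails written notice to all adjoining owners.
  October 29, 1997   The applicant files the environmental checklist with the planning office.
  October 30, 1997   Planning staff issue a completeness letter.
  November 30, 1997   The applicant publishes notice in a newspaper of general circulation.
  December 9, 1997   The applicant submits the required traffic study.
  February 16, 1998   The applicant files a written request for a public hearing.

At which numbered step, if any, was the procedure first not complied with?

Step 1: 5 days after July 2, 1997 (when the application is submitted) is July 7, 1997; completed July 3, 1997, before the deadline.
Step 2: 105 days after July 2, 1997 (when the application is submitted) is October 15, 1997; completed October 13, 1997, before the deadline.
Step 3: 31 days after October 13, 1997 (when on-site notice is posted) is November 13, 1997; done October 16, 1997 — timely.
Step 4: the earliest permitted date is 10 days after October 16, 1997 (when notice is mailed to adjoining owners), i.e. October 26, 1997; October 29, 1997 is on or after that date.
Step 5: the earliest permitted date is 7 days after November 19, 1997 (end of the 21-day comment period, which began when the environmental checklist is filed on October 29, 1997), i.e. November 26, 1997; November 30, 1997 is on or after that date.
Step 6: the window is 9–42 days after October 29, 1997 (when the environmental checklist is filed), so November 7, 1997 through December 10, 1997; done December 9, 1997 — within the window.
Step 7: 51 days after December 29, 1997 (end of the 20-day objection period, which began when the traffic study is submitted on December 9, 1997) is February 18, 1998; done February 16, 1998 — timely.

None — every step was satisfied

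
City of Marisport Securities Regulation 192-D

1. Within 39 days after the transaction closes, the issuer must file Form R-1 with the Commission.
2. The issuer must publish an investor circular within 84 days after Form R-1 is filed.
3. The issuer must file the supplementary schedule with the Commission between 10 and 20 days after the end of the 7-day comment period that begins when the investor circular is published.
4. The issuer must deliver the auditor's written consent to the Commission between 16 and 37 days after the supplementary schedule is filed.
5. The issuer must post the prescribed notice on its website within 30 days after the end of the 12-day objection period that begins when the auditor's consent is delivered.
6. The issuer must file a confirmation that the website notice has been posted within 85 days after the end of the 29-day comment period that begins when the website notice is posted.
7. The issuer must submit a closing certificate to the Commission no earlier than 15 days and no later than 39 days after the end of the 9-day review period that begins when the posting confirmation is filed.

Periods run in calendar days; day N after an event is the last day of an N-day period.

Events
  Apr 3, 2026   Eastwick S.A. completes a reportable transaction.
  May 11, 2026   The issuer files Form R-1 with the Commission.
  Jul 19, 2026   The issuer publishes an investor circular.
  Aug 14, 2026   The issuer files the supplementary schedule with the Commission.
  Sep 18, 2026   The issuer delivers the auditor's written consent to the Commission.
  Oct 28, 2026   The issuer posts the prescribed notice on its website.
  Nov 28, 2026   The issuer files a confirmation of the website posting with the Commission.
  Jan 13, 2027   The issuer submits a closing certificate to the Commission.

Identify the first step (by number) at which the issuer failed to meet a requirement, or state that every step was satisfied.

(1) due by Apr 3, 2026 + 39 days = May 12, 2026; done May 11, 2026 — timely.
(2) due by May 11, 2026 + 84 days = Aug 3, 2026; done Jul 19, 2026 — timely.
(3) the permitted window runs from Jul 26, 2026 + 10 = Aug 5, 2026 to Jul 26, 2026 + 20 = Aug 15, 2026; Aug 14, 2026 falls inside that range.
(4) the permitted window runs from Aug 14, 2026 + 16 = Aug 30, 2026 to Aug 14, 2026 + 37 = Sep 20, 2026; done Sep 18, 2026 — within the window.
(5) due by Sep 30, 2026 + 30 days = Oct 30, 2026; Oct 28, 2026 is within that limit.
(6) due by Nov 26, 2026 + 85 days = Feb 19, 2027; Nov 28, 2026 is within that limit.
(7) the permitted window runs from Dec 7, 2026 + 15 = Dec 22, 2026 to Dec 7, 2026 + 39 = Jan 15, 2027; done Jan 13, 2027 — within the window.

None — every step was satisfied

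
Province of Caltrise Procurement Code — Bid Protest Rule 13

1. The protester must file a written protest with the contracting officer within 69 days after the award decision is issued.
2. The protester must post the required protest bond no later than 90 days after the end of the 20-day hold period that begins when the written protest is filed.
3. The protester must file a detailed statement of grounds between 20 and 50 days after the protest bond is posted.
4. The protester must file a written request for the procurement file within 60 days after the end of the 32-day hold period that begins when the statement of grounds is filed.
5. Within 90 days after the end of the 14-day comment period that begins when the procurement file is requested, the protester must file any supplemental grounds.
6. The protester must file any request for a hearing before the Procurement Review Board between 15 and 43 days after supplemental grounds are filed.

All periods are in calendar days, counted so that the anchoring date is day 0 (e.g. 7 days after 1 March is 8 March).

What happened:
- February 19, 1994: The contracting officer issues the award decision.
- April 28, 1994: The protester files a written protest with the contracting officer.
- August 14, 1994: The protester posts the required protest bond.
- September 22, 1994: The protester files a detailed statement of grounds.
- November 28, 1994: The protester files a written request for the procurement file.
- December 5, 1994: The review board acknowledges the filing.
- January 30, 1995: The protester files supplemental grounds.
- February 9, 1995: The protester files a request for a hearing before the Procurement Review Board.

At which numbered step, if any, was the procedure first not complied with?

Step 6

Step 1 — counting 69 days from February 19, 1994 (when the award decision is issued) gives a deadline of April 29, 1994; done April 28, 1994 — timely.
Step 2 — counting 90 days from May 18, 1994 (end of the 20-day hold period, which began when the written protest is filed on April 28, 1994) gives a deadline of August 16, 1994; completed August 14, 1994, before the deadline.
Step 3 — 20 and 50 days from August 14, 1994 (when the protest bond is posted) are September 3, 1994 and October 3, 1994 respectively; done September 22, 1994 — within the window.
Step 4 — counting 60 days from October 24, 1994 (end of the 32-day hold period, which began when the statement of grounds is filed on September 22, 1994) gives a deadline of December 23, 1994; completed November 28, 1994, before the deadline.
Step 5 — counting 90 days from December 12, 1994 (end of the 14-day comment period, which began when the procurement file is requested on November 28, 1994) gives a deadline of March 12, 1995; done January 30, 1995 — timely.
Step 6 — 15 and 43 days from January 30, 1995 (when supplemental grounds are filed) are February 14, 1995 and March 14, 1995 respectively; February 9, 1995 is 5 days too early.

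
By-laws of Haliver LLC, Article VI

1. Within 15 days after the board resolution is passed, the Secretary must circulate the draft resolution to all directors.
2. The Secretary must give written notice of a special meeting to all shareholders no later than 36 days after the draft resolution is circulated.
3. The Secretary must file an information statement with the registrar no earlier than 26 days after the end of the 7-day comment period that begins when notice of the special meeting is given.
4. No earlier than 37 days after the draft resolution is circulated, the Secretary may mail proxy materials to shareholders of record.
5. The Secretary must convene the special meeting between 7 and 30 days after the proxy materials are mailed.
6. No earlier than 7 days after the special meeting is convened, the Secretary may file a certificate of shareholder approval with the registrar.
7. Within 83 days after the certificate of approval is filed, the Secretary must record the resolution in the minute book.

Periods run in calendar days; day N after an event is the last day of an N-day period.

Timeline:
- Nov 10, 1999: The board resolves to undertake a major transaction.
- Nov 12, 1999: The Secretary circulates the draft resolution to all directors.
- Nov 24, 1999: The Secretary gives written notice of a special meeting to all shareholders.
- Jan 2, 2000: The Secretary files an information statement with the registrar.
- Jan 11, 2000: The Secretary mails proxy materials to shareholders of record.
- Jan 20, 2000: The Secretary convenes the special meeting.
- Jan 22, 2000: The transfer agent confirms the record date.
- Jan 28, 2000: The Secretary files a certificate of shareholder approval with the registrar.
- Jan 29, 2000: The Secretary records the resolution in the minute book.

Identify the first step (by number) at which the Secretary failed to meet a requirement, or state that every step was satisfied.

Step 1 — counting 15 days from Nov 10, 1999 (when the board resolution is passed) gives a deadline of Nov 25, 1999; Nov 12, 1999 is within that limit.
Step 2 — counting 36 days from Nov 12, 1999 (when the draft resolution is circulated) gives a deadline of Dec 18, 1999; completed Nov 24, 1999, before the deadline.
Step 3 — must wait 26 days from Dec 1, 1999 (end of the 7-day comment period, which began when notice of the special meeting is given on Nov 24, 1999), so not before Dec 27, 1999; Jan 2, 2000 is on or after that date.
Step 4 — must wait 37 days from Nov 12, 1999 (when the draft resolution is circulated), so not before Dec 19, 1999; done Jan 11, 2000 — permitted.
Step 5 — 7 and 30 days from Jan 11, 2000 (when the proxy materials are mailed) are Jan 18, 2000 and Feb 10, 2000 respectively; done Jan 20, 2000 — within the window.
Step 6 — must wait 7 days from Jan 20, 2000 (when the special meeting is convened), so not before Jan 27, 2000; done Jan 28, 2000 — permitted.
Step 7 — counting 83 days from Jan 28, 2000 (when the certificate of approval is filed) gives a deadline of Apr 20, 2000; completed Jan 29, 2000, before the deadline.

None — every step was satisfied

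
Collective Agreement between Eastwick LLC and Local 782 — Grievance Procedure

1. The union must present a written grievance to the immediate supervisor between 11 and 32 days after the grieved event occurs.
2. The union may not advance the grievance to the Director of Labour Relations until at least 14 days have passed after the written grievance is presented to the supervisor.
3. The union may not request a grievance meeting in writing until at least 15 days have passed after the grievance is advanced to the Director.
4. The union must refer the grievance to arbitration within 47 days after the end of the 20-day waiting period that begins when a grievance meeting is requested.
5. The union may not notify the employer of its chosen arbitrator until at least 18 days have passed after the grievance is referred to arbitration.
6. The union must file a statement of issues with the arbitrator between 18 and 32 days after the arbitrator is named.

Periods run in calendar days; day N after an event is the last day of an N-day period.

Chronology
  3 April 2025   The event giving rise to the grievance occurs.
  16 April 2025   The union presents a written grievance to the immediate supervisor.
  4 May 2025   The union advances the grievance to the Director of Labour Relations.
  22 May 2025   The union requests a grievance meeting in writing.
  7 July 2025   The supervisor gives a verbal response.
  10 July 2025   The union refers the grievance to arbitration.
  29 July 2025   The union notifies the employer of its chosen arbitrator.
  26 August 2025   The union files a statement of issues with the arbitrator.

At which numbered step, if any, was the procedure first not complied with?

None — every step was satisfied

Step 1: the window is 11–32 days after 3 April 2025 (when the grieved event occurs), so 14 April 2025 through 5 May 2025; done 16 April 2025, which is between those dates.
Step 2: the earliest permitted date is 14 days after 16 April 2025 (when the written grievance is presented to the supervisor), i.e. 30 April 2025; done 4 May 2025, after the minimum wait.
Step 3: the earliest permitted date is 15 days after 4 May 2025 (when the grievance is advanced to the Director), i.e. 19 May 2025; done 22 May 2025 — permitted.
Step 4: 47 days after 11 June 2025 (end of the 20-day waiting period, which began when a grievance meeting is requested on 22 May 2025) is 28 July 2025; completed 10 July 2025, before the deadline.
Step 5: the earliest permitted date is 18 days after 10 July 2025 (when the grievance is referred to arbitration), i.e. 28 July 2025; done 29 July 2025 — permitted.
Step 6: the window is 18–32 days after 29 July 2025 (when the arbitrator is named), so 16 August 2025 through 30 August 2025; done 26 August 2025, which is between those dates.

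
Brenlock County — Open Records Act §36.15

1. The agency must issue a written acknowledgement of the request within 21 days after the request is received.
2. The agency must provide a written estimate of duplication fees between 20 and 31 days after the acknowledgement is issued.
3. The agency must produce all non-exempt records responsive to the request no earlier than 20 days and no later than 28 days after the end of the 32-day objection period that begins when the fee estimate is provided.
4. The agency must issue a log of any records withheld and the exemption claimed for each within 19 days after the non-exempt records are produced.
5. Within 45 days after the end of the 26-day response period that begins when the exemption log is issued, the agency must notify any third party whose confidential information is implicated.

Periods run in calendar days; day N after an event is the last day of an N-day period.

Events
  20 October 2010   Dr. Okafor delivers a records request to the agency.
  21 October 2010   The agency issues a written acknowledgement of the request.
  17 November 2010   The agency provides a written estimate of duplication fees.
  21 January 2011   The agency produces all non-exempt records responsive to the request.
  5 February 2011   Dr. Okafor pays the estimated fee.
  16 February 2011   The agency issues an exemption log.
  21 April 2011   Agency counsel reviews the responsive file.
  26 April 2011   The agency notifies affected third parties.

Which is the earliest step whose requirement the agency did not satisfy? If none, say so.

Step 3

Step 1: 21 days after 20 October 2010 (when the request is received) is 10 November 2010; completed 21 October 2010, before the deadline.
Step 2: the window is 20–31 days after 21 October 2010 (when the acknowledgement is issued), so 10 November 2010 through 21 November 2010; 17 November 2010 falls inside that range.
Step 3: the window is 20–28 days after 19 December 2010 (end of the 32-day objection period, which began when the fee estimate is provided on 17 November 2010), so 8 January 2011 through 16 January 2011; 21 January 2011 is 5 days past the end of the window.
No need to go further; step 3 was not satisfied.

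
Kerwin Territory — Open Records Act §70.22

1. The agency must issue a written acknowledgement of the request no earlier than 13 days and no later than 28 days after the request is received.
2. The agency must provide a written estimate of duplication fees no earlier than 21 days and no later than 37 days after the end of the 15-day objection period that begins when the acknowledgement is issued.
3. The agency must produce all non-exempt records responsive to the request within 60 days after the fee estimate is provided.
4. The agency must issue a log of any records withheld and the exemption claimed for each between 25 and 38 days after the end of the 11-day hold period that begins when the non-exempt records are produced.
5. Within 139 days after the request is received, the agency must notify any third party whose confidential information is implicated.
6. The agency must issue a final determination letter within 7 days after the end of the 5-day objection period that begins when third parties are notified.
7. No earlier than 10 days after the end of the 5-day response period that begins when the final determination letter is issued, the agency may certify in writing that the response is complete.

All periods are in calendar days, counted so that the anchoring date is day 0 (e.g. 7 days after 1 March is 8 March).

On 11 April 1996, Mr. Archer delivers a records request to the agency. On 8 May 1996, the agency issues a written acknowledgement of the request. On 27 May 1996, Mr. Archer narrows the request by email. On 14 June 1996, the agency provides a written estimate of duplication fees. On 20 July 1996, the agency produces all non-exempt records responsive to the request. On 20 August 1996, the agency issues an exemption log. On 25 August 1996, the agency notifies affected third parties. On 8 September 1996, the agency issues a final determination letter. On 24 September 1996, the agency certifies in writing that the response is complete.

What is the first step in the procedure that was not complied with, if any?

Step 4

Step 1 — 13 and 28 days from 11 April 1996 (when the request is received) are 24 April 1996 and 9 May 1996 respectively; 8 May 1996 falls inside that range.
Step 2 — 21 and 37 days from 23 May 1996 (end of the 15-day objection period, which began when the acknowledgement is issued on 8 May 1996) are 13 June 1996 and 29 June 1996 respectively; done 14 June 1996 — within the window.
Step 3 — counting 60 days from 14 June 1996 (when the fee estimate is provided) gives a deadline of 13 August 1996; completed 20 July 1996, before the deadline.
Step 4 — 25 and 38 days from 31 July 1996 (end of the 11-day hold period, which began when the non-exempt records are produced on 20 July 1996) are 25 August 1996 and 7 September 1996 respectively; 20 August 1996 is 5 days too early.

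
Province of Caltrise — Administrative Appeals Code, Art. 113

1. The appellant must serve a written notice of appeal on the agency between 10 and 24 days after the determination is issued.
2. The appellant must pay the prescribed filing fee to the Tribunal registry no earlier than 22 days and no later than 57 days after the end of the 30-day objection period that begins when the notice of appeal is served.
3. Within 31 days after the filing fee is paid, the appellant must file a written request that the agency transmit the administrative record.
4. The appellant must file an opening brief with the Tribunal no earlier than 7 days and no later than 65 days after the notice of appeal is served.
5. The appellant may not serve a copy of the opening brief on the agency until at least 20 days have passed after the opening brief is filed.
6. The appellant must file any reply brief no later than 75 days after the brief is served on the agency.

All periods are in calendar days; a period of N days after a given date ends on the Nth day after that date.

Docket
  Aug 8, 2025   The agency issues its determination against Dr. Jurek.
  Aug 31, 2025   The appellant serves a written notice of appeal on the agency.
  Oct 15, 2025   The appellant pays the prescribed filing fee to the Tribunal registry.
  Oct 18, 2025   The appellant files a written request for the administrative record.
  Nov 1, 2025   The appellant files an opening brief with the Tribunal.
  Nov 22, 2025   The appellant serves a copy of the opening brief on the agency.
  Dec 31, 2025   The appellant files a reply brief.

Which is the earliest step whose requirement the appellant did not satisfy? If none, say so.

Step 2

(1) the permitted window runs from Aug 8, 2025 + 10 = Aug 18, 2025 to Aug 8, 2025 + 24 = Sep 1, 2025; done Aug 31, 2025 — within the window.
(2) the permitted window runs from Sep 30, 2025 + 22 = Oct 22, 2025 to Sep 30, 2025 + 57 = Nov 26, 2025; Oct 15, 2025 is 7 days too early.
No need to go further; step 2 was not satisfied.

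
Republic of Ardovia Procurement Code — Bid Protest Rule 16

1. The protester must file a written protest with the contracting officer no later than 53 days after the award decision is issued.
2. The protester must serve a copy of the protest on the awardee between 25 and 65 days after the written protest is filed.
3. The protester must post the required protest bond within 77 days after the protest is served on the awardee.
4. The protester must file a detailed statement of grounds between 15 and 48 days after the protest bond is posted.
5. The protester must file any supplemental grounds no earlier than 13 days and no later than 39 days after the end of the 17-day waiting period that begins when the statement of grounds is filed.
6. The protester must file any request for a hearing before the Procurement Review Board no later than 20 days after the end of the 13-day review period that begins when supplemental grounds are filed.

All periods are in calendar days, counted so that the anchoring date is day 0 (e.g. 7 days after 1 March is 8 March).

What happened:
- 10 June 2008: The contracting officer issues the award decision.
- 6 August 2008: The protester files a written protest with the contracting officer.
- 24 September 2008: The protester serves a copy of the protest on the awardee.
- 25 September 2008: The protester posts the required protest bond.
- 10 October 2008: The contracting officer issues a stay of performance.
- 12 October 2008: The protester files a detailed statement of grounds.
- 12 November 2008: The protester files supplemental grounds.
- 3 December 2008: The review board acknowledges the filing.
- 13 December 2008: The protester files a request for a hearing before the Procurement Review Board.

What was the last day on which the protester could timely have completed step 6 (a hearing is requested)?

Supplemental grounds are filed on 12 November 2008; the 13-day review period therefore ends 25 November 2008, and step 6 runs from that date. 20 days after 25 November 2008 is 15 December 2008.

15 December 2008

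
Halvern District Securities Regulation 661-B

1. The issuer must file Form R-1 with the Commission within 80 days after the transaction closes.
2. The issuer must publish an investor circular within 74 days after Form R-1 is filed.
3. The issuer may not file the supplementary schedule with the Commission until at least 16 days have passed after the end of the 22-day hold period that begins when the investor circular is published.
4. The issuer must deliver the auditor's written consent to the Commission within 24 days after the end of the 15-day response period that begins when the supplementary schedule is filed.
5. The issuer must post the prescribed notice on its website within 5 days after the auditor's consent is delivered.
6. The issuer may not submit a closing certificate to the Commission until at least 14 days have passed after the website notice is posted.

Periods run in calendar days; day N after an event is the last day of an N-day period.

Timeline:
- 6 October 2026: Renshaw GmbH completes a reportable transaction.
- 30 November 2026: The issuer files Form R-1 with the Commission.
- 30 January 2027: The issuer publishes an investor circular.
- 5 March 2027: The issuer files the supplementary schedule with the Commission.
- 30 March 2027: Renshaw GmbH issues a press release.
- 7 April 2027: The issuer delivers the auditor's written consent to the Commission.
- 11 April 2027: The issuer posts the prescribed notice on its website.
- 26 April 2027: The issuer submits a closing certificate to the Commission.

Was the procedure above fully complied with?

Step 1: 80 days after 6 October 2026 (when the transaction closes) is 25 December 2026; done 30 November 2026 — timely.
Step 2: 74 days after 30 November 2026 (when Form R-1 is filed) is 12 February 2027; 30 January 2027 is within that limit.
Step 3: the earliest permitted date is 16 days after 21 February 2027 (end of the 22-day hold period, which began when the investor circular is published on 30 January 2027), i.e. 9 March 2027; acted on 5 March 2027, 4 days prematurely.

No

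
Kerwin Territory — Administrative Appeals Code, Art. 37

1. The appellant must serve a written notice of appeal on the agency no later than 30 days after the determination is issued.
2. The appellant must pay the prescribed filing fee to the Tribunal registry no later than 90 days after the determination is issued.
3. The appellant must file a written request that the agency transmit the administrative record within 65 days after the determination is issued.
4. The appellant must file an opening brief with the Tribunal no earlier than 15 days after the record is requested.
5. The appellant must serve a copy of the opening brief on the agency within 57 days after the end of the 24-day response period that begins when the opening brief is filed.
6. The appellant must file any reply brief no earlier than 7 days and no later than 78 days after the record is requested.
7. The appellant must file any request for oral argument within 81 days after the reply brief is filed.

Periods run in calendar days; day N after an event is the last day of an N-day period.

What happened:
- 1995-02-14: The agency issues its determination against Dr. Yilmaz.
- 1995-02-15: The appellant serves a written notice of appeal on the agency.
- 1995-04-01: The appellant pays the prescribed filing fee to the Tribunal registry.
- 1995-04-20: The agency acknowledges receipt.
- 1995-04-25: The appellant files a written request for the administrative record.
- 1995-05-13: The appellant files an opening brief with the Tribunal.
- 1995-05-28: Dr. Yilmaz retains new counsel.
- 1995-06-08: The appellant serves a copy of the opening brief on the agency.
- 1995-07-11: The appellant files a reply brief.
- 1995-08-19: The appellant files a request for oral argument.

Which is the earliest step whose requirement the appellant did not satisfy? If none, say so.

Step 3

Step 1 — counting 30 days from 1995-02-14 (when the determination is issued) gives a deadline of 1995-03-16; done 1995-02-15 — timely.
Step 2 — counting 90 days from 1995-02-14 (when the determination is issued) gives a deadline of 1995-05-15; 1995-04-01 is within that limit.
Step 3 — counting 65 days from 1995-02-14 (when the determination is issued) gives a deadline of 1995-04-20; 1995-04-25 misses that deadline by 5 days.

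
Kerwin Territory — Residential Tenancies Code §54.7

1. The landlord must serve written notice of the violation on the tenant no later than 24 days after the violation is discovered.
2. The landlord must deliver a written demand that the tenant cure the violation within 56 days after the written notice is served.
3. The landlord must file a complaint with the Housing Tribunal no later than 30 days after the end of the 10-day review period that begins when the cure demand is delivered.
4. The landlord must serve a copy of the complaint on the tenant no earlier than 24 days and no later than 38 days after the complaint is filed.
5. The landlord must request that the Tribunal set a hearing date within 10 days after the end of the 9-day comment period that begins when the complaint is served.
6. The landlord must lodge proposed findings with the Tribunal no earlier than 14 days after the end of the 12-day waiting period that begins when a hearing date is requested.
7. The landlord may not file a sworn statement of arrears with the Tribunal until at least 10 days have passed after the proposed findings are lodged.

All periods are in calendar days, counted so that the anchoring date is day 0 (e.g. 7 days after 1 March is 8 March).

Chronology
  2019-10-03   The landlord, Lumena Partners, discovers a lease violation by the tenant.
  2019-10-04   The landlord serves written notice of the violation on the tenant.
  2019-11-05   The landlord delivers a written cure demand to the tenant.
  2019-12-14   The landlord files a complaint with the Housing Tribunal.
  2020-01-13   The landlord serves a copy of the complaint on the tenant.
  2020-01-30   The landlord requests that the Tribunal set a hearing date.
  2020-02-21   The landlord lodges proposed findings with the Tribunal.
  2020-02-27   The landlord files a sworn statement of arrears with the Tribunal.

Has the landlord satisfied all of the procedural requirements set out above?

Step 1 — counting 24 days from 2019-10-03 (when the violation is discovered) gives a deadline of 2019-10-27; completed 2019-10-04, before the deadline.
Step 2 — counting 56 days from 2019-10-04 (when the written notice is served) gives a deadline of 2019-11-29; 2019-11-05 is within that limit.
Step 3 — counting 30 days from 2019-11-15 (end of the 10-day review period, which began when the cure demand is delivered on 2019-11-05) gives a deadline of 2019-12-15; done 2019-12-14 — timely.
Step 4 — 24 and 38 days from 2019-12-14 (when the complaint is filed) are 2020-01-07 and 2020-01-21 respectively; done 2020-01-13 — within the window.
Step 5 — counting 10 days from 2020-01-22 (end of the 9-day comment period, which began when the complaint is served on 2020-01-13) gives a deadline of 2020-02-01; completed 2020-01-30, before the deadline.
Step 6 — must wait 14 days from 2020-02-11 (end of the 12-day waiting period, which began when a hearing date is requested on 2020-01-30), so not before 2020-02-25; 2020-02-21 is 4 days before the earliest permitted date.
No need to go further; step 6 was not satisfied.

No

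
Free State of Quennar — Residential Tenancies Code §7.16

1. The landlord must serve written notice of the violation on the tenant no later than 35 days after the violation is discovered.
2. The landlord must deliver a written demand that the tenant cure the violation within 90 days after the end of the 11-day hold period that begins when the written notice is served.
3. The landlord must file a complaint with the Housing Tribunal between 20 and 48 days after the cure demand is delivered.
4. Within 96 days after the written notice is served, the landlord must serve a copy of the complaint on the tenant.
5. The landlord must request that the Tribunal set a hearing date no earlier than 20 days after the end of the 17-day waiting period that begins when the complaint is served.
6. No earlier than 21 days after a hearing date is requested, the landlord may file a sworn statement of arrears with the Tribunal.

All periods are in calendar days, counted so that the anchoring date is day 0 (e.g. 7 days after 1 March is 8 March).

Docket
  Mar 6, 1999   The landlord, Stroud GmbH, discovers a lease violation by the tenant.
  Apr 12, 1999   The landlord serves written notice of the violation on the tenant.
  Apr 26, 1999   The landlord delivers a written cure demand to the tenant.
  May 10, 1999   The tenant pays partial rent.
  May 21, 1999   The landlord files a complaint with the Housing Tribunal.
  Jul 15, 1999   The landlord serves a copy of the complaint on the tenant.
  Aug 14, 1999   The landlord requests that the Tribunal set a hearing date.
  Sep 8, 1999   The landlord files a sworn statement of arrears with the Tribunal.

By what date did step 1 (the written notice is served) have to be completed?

Step 1 runs from Mar 6, 1999, when the violation is discovered. 35 days after Mar 6, 1999 is Apr 10, 1999.

Apr 10, 1999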